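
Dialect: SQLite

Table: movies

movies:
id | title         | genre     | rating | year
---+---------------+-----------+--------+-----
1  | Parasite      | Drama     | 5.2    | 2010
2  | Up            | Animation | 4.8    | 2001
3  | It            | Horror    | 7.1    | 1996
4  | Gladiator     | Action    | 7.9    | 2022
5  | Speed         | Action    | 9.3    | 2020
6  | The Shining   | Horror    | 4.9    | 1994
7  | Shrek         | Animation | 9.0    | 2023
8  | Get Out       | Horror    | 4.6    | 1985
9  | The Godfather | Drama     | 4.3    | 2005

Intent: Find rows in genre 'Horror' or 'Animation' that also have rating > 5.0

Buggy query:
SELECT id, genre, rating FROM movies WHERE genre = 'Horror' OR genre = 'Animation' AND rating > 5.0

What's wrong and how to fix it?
Bug: AND binds tighter than OR, so this parses as genre = 'Horror' OR (genre = 'Animation' AND rating > 5.0)

Fix: Group the OR with parentheses (or use IN), then AND the threshold

Corrected query:
SELECT id, genre, rating FROM movies WHERE (genre = 'Horror' OR genre = 'Animation') AND rating > 5.0

Result:
id | genre     | rating
---+-----------+-------
3  | Horror    | 7.1   
7  | Animation | 9     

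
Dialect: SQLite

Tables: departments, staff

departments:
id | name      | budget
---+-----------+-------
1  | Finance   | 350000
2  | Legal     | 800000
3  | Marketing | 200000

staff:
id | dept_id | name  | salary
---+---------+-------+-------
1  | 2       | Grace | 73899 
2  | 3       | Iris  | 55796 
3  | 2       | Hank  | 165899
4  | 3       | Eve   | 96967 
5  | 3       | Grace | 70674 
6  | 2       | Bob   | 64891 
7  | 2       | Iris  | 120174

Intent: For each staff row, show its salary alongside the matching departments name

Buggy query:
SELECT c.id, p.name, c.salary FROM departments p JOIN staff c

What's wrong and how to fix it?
Bug: Missing join condition: each staff row is matched to all departments rows instead of just its own

Fix: Specify the join condition linking the foreign key to the parent id

Corrected query:
SELECT c.id, p.name, c.salary FROM departments p JOIN staff c ON c.dept_id = p.id

Result:
id | name      | salary
---+-----------+-------
1  | Legal     | 73899 
2  | Marketing | 55796 
3  | Legal     | 165899
4  | Marketing | 96967 
5  | Marketing | 70674 
6  | Legal     | 64891 
7  | Legal     | 120174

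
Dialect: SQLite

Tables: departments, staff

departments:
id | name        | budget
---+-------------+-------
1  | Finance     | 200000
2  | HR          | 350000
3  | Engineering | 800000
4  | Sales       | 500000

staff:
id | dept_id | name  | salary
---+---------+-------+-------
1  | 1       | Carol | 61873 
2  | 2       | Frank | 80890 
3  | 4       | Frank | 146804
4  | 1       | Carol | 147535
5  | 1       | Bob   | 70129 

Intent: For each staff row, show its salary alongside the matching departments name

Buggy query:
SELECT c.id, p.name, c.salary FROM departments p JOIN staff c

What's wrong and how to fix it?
Bug: Missing join condition: each staff row is matched to all departments rows instead of just its own

Fix: Add ON c.dept_id = p.id to the JOIN

Corrected query:
SELECT c.id, p.name, c.salary FROM departments p JOIN staff c ON c.dept_id = p.id

Result:
id | name    | salary
---+---------+-------
1  | Finance | 61873 
2  | HR      | 80890 
3  | Sales   | 146804
4  | Finance | 147535
5  | Finance | 70129 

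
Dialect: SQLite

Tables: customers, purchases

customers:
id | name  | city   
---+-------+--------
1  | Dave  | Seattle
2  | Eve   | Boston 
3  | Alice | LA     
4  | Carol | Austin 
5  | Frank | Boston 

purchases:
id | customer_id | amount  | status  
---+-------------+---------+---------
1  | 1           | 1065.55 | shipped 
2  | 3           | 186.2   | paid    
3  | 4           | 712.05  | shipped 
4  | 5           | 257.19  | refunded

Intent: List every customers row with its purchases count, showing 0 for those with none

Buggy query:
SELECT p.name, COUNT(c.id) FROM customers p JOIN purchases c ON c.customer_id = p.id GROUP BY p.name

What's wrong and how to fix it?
Bug: INNER JOIN drops customers rows that have no matching purchases rows

Fix: Switch to LEFT JOIN to retain unmatched parent rows

Corrected query:
SELECT p.name, COUNT(c.id) FROM customers p LEFT JOIN purchases c ON c.customer_id = p.id GROUP BY p.name

Result:
name  | COUNT(c.id)
------+------------
Alice | 1          
Carol | 1          
Dave  | 1          
Eve   | 0          
Frank | 1          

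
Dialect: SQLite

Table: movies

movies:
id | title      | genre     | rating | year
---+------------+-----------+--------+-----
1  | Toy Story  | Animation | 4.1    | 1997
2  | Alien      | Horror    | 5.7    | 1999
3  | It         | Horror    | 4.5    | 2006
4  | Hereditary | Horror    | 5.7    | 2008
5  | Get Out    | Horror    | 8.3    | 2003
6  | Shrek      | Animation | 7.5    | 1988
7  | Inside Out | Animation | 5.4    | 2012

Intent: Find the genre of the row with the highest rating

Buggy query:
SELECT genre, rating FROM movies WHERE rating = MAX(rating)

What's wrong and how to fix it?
Bug: WHERE is evaluated per row; an aggregate over the whole table isn't defined there

Fix: Use a subquery: WHERE rating = (SELECT MAX(rating) FROM movies)

Corrected query:
SELECT genre, rating FROM movies WHERE rating = (SELECT MAX(rating) FROM movies)

Result:
genre  | rating
-------+-------
Horror | 8.3   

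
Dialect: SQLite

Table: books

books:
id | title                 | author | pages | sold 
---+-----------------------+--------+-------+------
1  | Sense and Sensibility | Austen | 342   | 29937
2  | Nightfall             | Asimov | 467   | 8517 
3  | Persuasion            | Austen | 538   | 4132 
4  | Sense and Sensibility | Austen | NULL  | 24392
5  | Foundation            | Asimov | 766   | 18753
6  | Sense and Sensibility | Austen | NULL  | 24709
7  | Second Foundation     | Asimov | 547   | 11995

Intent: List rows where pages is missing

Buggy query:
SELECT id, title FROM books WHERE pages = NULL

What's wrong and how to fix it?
Bug: '= NULL' is always unknown in SQL three-valued logic, so no rows match

Fix: Use IS NULL to test for NULL

Corrected query:
SELECT id, title FROM books WHERE pages IS NULL

Result:
id | title                
---+----------------------
4  | Sense and Sensibility
6  | Sense and Sensibility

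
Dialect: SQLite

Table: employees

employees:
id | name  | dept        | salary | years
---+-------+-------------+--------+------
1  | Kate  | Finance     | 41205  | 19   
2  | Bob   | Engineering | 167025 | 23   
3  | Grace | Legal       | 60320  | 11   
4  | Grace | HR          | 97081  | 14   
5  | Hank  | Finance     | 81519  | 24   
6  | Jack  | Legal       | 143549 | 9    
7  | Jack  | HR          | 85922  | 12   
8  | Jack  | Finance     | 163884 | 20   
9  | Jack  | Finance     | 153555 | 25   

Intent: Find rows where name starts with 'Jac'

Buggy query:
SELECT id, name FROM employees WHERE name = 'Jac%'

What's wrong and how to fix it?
Bug: '=' compares the literal string including the % character; pattern matching needs LIKE

Fix: Use LIKE for wildcard pattern matching

Corrected query:
SELECT id, name FROM employees WHERE name LIKE 'Jac%'

Result:
id | name
---+-----
6  | Jack
7  | Jack
8  | Jack
9  | Jack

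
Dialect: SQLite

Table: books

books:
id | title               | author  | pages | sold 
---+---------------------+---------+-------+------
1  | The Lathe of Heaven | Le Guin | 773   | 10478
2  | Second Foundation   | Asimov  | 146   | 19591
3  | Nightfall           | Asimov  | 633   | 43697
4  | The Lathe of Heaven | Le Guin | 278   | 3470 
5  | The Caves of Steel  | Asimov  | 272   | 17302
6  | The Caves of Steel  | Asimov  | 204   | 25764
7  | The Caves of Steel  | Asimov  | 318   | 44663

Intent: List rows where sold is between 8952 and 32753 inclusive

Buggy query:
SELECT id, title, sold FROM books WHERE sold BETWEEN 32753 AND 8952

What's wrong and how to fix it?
Bug: The bounds are reversed; BETWEEN a AND b requires a <= b to match anything

Fix: Write BETWEEN 8952 AND 32753

Corrected query:
SELECT id, title, sold FROM books WHERE sold BETWEEN 8952 AND 32753

Result:
id | title               | sold 
---+---------------------+------
1  | The Lathe of Heaven | 10478
2  | Second Foundation   | 19591
5  | The Caves of Steel  | 17302
6  | The Caves of Steel  | 25764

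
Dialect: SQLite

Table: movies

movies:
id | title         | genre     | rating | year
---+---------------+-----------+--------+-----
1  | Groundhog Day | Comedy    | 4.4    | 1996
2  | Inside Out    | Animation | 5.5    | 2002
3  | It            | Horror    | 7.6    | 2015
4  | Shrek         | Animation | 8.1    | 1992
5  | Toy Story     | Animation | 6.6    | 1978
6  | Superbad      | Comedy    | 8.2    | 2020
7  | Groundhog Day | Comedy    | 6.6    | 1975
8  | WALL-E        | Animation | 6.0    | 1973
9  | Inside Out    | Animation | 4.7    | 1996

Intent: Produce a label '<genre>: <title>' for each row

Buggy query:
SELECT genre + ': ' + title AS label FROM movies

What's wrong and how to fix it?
Bug: SQLite uses || for string concatenation; + coerces text to numbers (yielding 0)

Fix: Use the || operator for string concatenation

Corrected query:
SELECT genre || ': ' || title AS label FROM movies

Result:
label                
---------------------
Comedy: Groundhog Day
Animation: Inside Out
Horror: It           
Animation: Shrek     
Animation: Toy Story 
Comedy: Superbad     
Comedy: Groundhog Day
Animation: WALL-E    
Animation: Inside Out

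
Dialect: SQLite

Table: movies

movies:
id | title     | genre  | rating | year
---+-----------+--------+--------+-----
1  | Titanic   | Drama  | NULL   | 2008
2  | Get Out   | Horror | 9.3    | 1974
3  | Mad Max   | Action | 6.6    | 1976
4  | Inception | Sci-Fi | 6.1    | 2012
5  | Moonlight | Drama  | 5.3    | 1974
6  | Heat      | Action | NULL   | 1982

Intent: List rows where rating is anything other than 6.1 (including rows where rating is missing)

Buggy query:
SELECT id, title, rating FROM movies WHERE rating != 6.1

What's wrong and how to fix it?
Bug: Inequality against NULL is unknown, not true; rows with NULL are dropped

Fix: Handle NULL separately with IS NULL alongside the inequality

Corrected query:
SELECT id, title, rating FROM movies WHERE rating != 6.1 OR rating IS NULL

Result:
id | title     | rating
---+-----------+-------
1  | Titanic   | NULL  
2  | Get Out   | 9.3   
3  | Mad Max   | 6.6   
5  | Moonlight | 5.3   
6  | Heat      | NULL  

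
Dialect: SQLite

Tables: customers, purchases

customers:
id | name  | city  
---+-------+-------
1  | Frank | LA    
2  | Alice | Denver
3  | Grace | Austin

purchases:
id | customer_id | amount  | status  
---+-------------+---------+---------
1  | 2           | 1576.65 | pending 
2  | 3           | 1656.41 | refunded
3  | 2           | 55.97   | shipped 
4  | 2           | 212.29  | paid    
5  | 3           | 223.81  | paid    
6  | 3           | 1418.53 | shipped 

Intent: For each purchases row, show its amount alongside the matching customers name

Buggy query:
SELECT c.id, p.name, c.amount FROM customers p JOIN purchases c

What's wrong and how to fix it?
Bug: JOIN with no ON clause produces a cartesian product; every purchases row pairs with every customers row

Fix: Specify the join condition linking the foreign key to the parent id

Corrected query:
SELECT c.id, p.name, c.amount FROM customers p JOIN purchases c ON c.customer_id = p.id

Result:
id | name  | amount 
---+-------+--------
1  | Alice | 1576.65
2  | Grace | 1656.41
3  | Alice | 55.97  
4  | Alice | 212.29 
5  | Grace | 223.81 
6  | Grace | 1418.53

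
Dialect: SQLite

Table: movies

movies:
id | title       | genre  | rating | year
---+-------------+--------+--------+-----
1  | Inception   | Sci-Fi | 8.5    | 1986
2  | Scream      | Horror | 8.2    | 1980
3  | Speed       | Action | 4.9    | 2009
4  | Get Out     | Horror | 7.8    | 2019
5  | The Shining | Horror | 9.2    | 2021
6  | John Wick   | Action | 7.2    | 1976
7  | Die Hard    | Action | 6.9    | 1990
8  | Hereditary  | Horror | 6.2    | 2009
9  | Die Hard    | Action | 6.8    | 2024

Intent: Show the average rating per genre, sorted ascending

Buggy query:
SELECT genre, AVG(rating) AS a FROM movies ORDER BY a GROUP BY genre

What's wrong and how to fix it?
Bug: ORDER BY appears before GROUP BY; SQL clause order requires GROUP BY first

Fix: Reorder: SELECT … FROM … GROUP BY … ORDER BY …

Corrected query:
SELECT genre, AVG(rating) AS a FROM movies GROUP BY genre ORDER BY a

Result:
genre  | a   
-------+-----
Action | 6.45
Horror | 7.85
Sci-Fi | 8.5 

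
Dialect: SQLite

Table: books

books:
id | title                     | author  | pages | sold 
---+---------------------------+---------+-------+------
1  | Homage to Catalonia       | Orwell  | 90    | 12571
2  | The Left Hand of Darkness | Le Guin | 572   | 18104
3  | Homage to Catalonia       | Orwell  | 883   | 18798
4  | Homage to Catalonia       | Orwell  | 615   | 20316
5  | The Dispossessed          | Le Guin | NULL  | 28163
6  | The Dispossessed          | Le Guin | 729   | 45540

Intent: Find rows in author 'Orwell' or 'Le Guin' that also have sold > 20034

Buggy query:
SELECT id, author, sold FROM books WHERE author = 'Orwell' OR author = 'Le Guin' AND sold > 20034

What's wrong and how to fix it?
Bug: AND binds tighter than OR, so this parses as author = 'Orwell' OR (author = 'Le Guin' AND sold > 20034)

Fix: Add parentheses around the OR so the AND applies to both alternatives

Corrected query:
SELECT id, author, sold FROM books WHERE (author = 'Orwell' OR author = 'Le Guin') AND sold > 20034

Result:
id | author  | sold 
---+---------+------
4  | Orwell  | 20316
5  | Le Guin | 28163
6  | Le Guin | 45540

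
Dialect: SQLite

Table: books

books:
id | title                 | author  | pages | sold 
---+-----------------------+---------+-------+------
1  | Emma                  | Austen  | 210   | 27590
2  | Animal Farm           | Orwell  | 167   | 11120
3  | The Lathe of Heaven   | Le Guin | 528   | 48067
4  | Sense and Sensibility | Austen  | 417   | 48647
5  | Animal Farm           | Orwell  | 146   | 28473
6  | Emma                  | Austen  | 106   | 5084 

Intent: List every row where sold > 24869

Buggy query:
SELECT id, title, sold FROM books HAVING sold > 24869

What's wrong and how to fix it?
Bug: HAVING filters the output of aggregation, but this query has no GROUP BY and no aggregate functions, so SQLite rejects it (HAVING clause on a non-aggregate query); the condition here is per row

Fix: Use WHERE for row-level filtering

Corrected query:
SELECT id, title, sold FROM books WHERE sold > 24869

Result:
id | title                 | sold 
---+-----------------------+------
1  | Emma                  | 27590
3  | The Lathe of Heaven   | 48067
4  | Sense and Sensibility | 48647
5  | Animal Farm           | 28473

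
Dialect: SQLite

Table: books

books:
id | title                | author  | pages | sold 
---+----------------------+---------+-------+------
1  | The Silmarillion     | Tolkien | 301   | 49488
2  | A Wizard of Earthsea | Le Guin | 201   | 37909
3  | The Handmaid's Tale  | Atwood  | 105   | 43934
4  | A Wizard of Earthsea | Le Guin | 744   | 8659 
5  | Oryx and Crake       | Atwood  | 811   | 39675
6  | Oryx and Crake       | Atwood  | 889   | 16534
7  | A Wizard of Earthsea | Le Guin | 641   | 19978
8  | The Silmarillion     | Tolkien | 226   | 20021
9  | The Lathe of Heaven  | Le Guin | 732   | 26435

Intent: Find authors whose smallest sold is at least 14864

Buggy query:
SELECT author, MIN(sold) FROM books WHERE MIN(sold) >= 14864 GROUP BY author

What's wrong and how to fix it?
Bug: MIN() in WHERE is a misuse of aggregate

Fix: Replace WHERE with HAVING after the GROUP BY

Corrected query:
SELECT author, MIN(sold) FROM books GROUP BY author HAVING MIN(sold) >= 14864

Result:
author  | MIN(sold)
--------+----------
Atwood  | 16534    
Tolkien | 20021    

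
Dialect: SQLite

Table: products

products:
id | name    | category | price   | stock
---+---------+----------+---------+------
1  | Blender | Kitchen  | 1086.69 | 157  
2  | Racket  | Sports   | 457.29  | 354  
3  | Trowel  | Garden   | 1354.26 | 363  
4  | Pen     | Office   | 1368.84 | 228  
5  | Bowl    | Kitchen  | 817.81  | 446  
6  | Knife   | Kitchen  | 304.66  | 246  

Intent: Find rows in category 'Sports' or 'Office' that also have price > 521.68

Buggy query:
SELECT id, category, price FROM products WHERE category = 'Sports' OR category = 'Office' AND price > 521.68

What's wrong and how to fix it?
Bug: AND binds tighter than OR, so this parses as category = 'Sports' OR (category = 'Office' AND price > 521.68)

Fix: Add parentheses around the OR so the AND applies to both alternatives

Corrected query:
SELECT id, category, price FROM products WHERE (category = 'Sports' OR category = 'Office') AND price > 521.68

Result:
id | category | price  
---+----------+--------
4  | Office   | 1368.84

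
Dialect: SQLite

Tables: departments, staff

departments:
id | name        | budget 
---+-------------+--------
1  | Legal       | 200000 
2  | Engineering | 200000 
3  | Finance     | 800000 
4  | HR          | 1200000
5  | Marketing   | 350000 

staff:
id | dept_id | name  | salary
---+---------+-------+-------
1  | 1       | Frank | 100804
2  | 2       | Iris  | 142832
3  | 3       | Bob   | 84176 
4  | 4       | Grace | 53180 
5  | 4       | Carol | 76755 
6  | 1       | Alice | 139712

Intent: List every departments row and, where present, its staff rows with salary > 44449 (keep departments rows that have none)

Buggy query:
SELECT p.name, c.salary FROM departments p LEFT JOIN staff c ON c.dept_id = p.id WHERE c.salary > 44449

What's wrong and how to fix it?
Bug: A WHERE condition on the right-hand table after LEFT JOIN drops unmatched parents

Fix: Put 'c.salary > 44449' in the JOIN's ON clause instead of WHERE

Corrected query:
SELECT p.name, c.salary FROM departments p LEFT JOIN staff c ON c.dept_id = p.id AND c.salary > 44449

Result:
name        | salary
------------+-------
Legal       | 100804
Legal       | 139712
Engineering | 142832
Finance     | 84176 
HR          | 53180 
HR          | 76755 
Marketing   | NULL  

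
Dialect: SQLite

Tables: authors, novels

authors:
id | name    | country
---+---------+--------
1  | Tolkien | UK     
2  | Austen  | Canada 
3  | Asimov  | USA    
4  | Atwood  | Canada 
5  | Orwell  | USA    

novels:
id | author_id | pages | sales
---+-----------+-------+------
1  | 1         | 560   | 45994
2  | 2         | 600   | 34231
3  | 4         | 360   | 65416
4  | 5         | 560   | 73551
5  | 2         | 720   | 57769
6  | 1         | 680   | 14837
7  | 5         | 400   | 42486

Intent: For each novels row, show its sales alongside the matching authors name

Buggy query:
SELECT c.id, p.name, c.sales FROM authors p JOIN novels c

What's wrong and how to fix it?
Bug: JOIN with no ON clause produces a cartesian product; every novels row pairs with every authors row

Fix: Specify the join condition linking the foreign key to the parent id

Corrected query:
SELECT c.id, p.name, c.sales FROM authors p JOIN novels c ON c.author_id = p.id

Result:
id | name    | sales
---+---------+------
1  | Tolkien | 45994
2  | Austen  | 34231
3  | Atwood  | 65416
4  | Orwell  | 73551
5  | Austen  | 57769
6  | Tolkien | 14837
7  | Orwell  | 42486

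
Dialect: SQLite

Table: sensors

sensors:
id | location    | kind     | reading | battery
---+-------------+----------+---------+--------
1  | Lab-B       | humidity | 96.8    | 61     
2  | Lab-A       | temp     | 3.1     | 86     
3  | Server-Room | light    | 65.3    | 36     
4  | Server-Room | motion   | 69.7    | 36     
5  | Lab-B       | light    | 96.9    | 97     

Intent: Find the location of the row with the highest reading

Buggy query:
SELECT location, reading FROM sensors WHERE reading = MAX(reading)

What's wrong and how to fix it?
Bug: MAX(reading) is an aggregate and cannot be used directly in WHERE

Fix: Wrap MAX in a scalar subquery so WHERE compares against a single value

Corrected query:
SELECT location, reading FROM sensors WHERE reading = (SELECT MAX(reading) FROM sensors)

Result:
location | reading
---------+--------
Lab-B    | 96.9   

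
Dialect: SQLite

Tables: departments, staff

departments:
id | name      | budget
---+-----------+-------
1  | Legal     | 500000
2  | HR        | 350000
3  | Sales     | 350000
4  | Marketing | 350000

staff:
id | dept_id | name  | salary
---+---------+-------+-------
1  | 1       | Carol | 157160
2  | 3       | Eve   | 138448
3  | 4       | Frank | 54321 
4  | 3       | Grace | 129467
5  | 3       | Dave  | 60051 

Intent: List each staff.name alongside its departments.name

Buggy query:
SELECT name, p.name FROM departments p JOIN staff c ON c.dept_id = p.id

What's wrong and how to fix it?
Bug: Both tables have a 'name' column; the unqualified reference is ambiguous

Fix: Prefix ambiguous columns with the table alias

Corrected query:
SELECT c.name, p.name FROM departments p JOIN staff c ON c.dept_id = p.id

Result:
name  | name     
------+----------
Carol | Legal    
Eve   | Sales    
Frank | Marketing
Grace | Sales    
Dave  | Sales    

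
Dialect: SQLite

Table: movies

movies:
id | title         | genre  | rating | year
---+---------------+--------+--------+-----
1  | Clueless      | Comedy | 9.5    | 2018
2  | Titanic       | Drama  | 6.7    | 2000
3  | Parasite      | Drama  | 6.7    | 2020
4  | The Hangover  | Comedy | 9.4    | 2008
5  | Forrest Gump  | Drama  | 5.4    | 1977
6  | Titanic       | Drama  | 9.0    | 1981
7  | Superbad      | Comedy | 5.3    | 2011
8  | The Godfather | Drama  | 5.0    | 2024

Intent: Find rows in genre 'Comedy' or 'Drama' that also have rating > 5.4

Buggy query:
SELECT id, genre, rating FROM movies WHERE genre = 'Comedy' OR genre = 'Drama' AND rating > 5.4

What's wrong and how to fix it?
Bug: Without parentheses, AND is evaluated before OR, so the rating filter only applies to the 'Drama' branch

Fix: Group the OR with parentheses (or use IN), then AND the threshold

Corrected query:
SELECT id, genre, rating FROM movies WHERE (genre = 'Comedy' OR genre = 'Drama') AND rating > 5.4

Result:
id | genre  | rating
---+--------+-------
1  | Comedy | 9.5   
2  | Drama  | 6.7   
3  | Drama  | 6.7   
4  | Comedy | 9.4   
6  | Drama  | 9     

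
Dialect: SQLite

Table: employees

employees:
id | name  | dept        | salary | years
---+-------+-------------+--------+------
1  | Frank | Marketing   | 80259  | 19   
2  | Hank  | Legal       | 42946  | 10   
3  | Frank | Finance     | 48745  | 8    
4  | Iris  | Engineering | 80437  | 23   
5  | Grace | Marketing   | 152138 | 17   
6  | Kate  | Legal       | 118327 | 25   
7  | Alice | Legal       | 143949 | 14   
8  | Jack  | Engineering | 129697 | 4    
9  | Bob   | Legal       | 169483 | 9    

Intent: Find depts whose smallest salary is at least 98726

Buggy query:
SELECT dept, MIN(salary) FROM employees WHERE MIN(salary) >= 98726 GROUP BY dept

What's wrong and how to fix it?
Bug: MIN() in WHERE is a misuse of aggregate

Fix: Use HAVING for the per-group MIN condition

Corrected query:
SELECT dept, MIN(salary) FROM employees GROUP BY dept HAVING MIN(salary) >= 98726

Result:
(no rows)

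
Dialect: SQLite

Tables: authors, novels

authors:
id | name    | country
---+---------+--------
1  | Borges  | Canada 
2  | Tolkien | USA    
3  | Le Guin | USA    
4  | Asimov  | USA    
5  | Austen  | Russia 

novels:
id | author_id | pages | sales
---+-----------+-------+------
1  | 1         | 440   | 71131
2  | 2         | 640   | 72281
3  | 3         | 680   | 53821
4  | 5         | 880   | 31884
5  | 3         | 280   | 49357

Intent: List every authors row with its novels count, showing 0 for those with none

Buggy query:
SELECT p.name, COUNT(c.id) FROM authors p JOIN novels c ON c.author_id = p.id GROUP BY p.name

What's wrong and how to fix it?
Bug: An inner join excludes parents with zero children

Fix: Use LEFT JOIN so parents without children still appear (COUNT(c.id) gives 0)

Corrected query:
SELECT p.name, COUNT(c.id) FROM authors p LEFT JOIN novels c ON c.author_id = p.id GROUP BY p.name

Result:
name    | COUNT(c.id)
--------+------------
Asimov  | 0          
Austen  | 1          
Borges  | 1          
Le Guin | 2          
Tolkien | 1          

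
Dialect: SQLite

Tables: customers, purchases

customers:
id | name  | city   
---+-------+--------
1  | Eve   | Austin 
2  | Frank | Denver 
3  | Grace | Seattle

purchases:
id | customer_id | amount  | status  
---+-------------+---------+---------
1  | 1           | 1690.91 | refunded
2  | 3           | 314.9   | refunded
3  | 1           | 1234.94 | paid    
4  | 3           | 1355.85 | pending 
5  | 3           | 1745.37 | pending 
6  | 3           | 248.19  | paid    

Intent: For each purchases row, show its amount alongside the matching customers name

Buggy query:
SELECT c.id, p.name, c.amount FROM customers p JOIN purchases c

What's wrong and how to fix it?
Bug: JOIN with no ON clause produces a cartesian product; every purchases row pairs with every customers row

Fix: Add ON c.customer_id = p.id to the JOIN

Corrected query:
SELECT c.id, p.name, c.amount FROM customers p JOIN purchases c ON c.customer_id = p.id

Result:
id | name  | amount 
---+-------+--------
1  | Eve   | 1690.91
2  | Grace | 314.9  
3  | Eve   | 1234.94
4  | Grace | 1355.85
5  | Grace | 1745.37
6  | Grace | 248.19 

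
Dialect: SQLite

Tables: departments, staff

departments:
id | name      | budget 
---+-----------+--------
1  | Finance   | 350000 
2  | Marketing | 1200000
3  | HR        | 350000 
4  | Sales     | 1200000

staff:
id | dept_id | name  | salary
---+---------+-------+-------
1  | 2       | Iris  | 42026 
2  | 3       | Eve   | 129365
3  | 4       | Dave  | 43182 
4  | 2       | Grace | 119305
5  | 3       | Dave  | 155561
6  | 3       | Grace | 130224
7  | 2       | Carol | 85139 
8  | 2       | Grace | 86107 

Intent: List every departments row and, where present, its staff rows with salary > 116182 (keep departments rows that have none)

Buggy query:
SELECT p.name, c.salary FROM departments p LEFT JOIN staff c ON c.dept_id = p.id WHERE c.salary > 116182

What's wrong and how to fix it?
Bug: A WHERE condition on the right-hand table after LEFT JOIN drops unmatched parents

Fix: Put 'c.salary > 116182' in the JOIN's ON clause instead of WHERE

Corrected query:
SELECT p.name, c.salary FROM departments p LEFT JOIN staff c ON c.dept_id = p.id AND c.salary > 116182

Result:
name      | salary
----------+-------
Finance   | NULL  
Marketing | 119305
HR        | 129365
HR        | 130224
HR        | 155561
Sales     | NULL  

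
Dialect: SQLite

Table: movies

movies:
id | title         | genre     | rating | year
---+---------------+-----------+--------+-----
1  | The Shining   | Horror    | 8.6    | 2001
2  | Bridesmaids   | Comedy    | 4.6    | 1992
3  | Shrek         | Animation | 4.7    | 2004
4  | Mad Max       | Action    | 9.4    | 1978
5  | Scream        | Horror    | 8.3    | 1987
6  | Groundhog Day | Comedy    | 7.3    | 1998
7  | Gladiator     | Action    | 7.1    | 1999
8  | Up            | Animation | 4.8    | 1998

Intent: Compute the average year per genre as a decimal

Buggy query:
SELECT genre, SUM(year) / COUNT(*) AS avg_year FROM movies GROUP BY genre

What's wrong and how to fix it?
Bug: SUM(year) and COUNT(*) are both integers; the division truncates the fractional part

Fix: Cast one side to REAL so the division keeps the fractional part

Corrected query:
SELECT genre, SUM(year) * 1.0 / COUNT(*) AS avg_year FROM movies GROUP BY genre

Result:
genre     | avg_year
----------+---------
Action    | 1988.5  
Animation | 2001    
Comedy    | 1995    
Horror    | 1994    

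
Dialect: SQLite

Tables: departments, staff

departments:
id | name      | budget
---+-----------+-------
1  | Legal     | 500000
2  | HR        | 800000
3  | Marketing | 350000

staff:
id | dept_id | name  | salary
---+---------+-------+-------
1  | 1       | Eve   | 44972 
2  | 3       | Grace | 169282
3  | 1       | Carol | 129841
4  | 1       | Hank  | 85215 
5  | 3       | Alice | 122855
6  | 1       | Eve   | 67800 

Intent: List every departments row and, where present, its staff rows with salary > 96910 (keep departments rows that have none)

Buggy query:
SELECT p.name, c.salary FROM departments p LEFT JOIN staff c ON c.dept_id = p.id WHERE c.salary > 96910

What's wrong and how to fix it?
Bug: A WHERE condition on the right-hand table after LEFT JOIN drops unmatched parents

Fix: Move the right-table condition into the ON clause so unmatched parents are kept

Corrected query:
SELECT p.name, c.salary FROM departments p LEFT JOIN staff c ON c.dept_id = p.id AND c.salary > 96910

Result:
name      | salary
----------+-------
Legal     | 129841
HR        | NULL  
Marketing | 122855
Marketing | 169282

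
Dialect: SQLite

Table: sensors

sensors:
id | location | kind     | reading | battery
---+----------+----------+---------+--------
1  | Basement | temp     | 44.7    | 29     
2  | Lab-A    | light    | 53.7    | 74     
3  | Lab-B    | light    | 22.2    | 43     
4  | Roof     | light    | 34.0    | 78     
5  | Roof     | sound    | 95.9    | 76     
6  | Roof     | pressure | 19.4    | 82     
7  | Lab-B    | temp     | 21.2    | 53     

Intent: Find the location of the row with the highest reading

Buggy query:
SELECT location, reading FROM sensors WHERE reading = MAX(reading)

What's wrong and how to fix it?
Bug: MAX(reading) is an aggregate and cannot be used directly in WHERE

Fix: Wrap MAX in a scalar subquery so WHERE compares against a single value

Corrected query:
SELECT location, reading FROM sensors WHERE reading = (SELECT MAX(reading) FROM sensors)

Result:
location | reading
---------+--------
Roof     | 95.9   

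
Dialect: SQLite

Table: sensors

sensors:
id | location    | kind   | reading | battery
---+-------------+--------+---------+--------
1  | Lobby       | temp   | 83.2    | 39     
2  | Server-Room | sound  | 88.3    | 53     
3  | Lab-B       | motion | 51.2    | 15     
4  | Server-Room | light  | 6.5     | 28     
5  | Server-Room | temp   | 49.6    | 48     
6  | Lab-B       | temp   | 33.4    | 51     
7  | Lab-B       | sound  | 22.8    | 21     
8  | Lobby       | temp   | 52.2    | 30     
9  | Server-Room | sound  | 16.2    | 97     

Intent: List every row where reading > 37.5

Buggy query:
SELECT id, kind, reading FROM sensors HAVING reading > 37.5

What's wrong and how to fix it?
Bug: HAVING filters the output of aggregation, but this query has no GROUP BY and no aggregate functions, so SQLite rejects it (HAVING clause on a non-aggregate query); the condition here is per row

Fix: Use WHERE for row-level filtering

Corrected query:
SELECT id, kind, reading FROM sensors WHERE reading > 37.5

Result:
id | kind   | reading
---+--------+--------
1  | temp   | 83.2   
2  | sound  | 88.3   
3  | motion | 51.2   
5  | temp   | 49.6   
8  | temp   | 52.2   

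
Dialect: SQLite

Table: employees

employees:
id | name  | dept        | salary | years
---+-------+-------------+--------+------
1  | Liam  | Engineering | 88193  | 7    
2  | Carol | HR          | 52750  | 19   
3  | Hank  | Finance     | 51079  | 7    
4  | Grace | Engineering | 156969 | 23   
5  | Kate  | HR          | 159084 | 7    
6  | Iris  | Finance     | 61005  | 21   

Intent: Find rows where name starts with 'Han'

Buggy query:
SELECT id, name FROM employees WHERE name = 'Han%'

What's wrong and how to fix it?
Bug: '=' compares the literal string including the % character; pattern matching needs LIKE

Fix: Replace '=' with LIKE so 'Han%' is treated as a pattern

Corrected query:
SELECT id, name FROM employees WHERE name LIKE 'Han%'

Result:
id | name
---+-----
3  | Hank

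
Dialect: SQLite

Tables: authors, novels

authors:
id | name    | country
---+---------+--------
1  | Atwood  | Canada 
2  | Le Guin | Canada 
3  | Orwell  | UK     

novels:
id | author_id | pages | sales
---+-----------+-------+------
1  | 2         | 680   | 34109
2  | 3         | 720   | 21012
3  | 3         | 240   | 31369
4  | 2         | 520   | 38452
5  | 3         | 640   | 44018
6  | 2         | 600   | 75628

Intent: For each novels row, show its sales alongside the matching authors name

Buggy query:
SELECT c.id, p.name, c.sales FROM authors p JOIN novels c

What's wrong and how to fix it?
Bug: Missing join condition: each novels row is matched to all authors rows instead of just its own

Fix: Add ON c.author_id = p.id to the JOIN

Corrected query:
SELECT c.id, p.name, c.sales FROM authors p JOIN novels c ON c.author_id = p.id

Result:
id | name    | sales
---+---------+------
1  | Le Guin | 34109
2  | Orwell  | 21012
3  | Orwell  | 31369
4  | Le Guin | 38452
5  | Orwell  | 44018
6  | Le Guin | 75628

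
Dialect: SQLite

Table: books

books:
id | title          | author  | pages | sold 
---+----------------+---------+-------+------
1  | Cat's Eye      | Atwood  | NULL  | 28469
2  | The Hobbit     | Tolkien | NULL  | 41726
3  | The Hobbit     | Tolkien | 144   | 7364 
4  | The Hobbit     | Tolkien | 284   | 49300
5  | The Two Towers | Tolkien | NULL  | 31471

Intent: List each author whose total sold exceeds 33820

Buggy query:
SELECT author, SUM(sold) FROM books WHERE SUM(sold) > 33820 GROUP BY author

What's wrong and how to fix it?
Bug: SUM(sold) is an aggregate, but WHERE filters rows before aggregation

Fix: Use HAVING (which filters groups after aggregation) instead of WHERE

Corrected query:
SELECT author, SUM(sold) FROM books GROUP BY author HAVING SUM(sold) > 33820

Result:
author  | SUM(sold)
--------+----------
Tolkien | 129861   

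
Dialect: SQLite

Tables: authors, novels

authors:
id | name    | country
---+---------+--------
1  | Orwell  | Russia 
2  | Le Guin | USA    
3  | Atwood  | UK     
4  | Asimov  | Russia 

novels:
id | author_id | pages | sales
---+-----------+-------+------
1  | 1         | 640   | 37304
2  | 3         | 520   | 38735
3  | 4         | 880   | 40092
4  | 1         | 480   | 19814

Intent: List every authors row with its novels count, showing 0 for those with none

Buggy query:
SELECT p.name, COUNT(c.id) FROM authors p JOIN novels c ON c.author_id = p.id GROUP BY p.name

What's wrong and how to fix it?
Bug: An inner join excludes parents with zero children

Fix: Use LEFT JOIN so parents without children still appear (COUNT(c.id) gives 0)

Corrected query:
SELECT p.name, COUNT(c.id) FROM authors p LEFT JOIN novels c ON c.author_id = p.id GROUP BY p.name

Result:
name    | COUNT(c.id)
--------+------------
Asimov  | 1          
Atwood  | 1          
Le Guin | 0          
Orwell  | 2          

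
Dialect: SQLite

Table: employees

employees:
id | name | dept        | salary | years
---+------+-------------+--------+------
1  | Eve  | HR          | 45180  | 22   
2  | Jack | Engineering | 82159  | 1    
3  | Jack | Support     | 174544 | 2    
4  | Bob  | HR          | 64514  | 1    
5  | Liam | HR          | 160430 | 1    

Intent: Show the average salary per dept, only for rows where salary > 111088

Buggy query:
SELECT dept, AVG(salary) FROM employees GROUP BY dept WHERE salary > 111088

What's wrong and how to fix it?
Bug: Row-level WHERE must come before GROUP BY in the clause order

Fix: Place WHERE between FROM and GROUP BY

Corrected query:
SELECT dept, AVG(salary) FROM employees WHERE salary > 111088 GROUP BY dept

Result:
dept    | AVG(salary)
--------+------------
HR      | 160430     
Support | 174544     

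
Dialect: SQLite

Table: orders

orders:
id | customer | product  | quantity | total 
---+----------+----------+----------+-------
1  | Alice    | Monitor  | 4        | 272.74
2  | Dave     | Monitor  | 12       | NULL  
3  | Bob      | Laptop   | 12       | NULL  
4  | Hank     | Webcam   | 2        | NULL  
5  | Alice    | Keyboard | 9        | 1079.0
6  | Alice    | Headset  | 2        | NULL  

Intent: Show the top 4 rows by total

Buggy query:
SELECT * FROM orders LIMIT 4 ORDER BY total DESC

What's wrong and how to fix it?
Bug: LIMIT must come after ORDER BY

Fix: Swap the clauses: ORDER BY first, then LIMIT

Corrected query:
SELECT * FROM orders ORDER BY total DESC LIMIT 4

Result:
id | customer | product  | quantity | total 
---+----------+----------+----------+-------
5  | Alice    | Keyboard | 9        | 1079  
1  | Alice    | Monitor  | 4        | 272.74
2  | Dave     | Monitor  | 12       | NULL  
3  | Bob      | Laptop   | 12       | NULL  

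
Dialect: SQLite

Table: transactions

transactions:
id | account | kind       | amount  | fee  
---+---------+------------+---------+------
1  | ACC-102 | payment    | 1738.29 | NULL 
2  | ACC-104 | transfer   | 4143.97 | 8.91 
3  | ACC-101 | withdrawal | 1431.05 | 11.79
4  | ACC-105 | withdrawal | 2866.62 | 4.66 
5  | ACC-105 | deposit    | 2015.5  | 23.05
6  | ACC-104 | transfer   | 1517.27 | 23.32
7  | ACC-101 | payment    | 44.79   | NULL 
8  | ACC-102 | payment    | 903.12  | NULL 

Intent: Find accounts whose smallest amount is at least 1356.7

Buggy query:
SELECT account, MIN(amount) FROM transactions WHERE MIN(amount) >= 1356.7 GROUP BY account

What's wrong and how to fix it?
Bug: MIN() in WHERE is a misuse of aggregate

Fix: Use HAVING for the per-group MIN condition

Corrected query:
SELECT account, MIN(amount) FROM transactions GROUP BY account HAVING MIN(amount) >= 1356.7

Result:
account | MIN(amount)
--------+------------
ACC-104 | 1517.27    
ACC-105 | 2015.5     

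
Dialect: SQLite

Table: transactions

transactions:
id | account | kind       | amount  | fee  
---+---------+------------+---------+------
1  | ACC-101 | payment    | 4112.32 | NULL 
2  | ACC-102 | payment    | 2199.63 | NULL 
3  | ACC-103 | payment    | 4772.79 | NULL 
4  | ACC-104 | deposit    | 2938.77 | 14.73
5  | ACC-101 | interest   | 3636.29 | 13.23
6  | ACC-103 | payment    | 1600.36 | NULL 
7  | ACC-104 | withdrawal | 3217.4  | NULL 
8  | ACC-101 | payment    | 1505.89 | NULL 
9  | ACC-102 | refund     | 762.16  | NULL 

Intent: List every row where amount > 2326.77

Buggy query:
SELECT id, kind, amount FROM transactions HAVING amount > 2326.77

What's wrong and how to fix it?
Bug: HAVING filters the output of aggregation, but this query has no GROUP BY and no aggregate functions, so SQLite rejects it (HAVING clause on a non-aggregate query); the condition here is per row

Fix: Use WHERE for row-level filtering

Corrected query:
SELECT id, kind, amount FROM transactions WHERE amount > 2326.77

Result:
id | kind       | amount 
---+------------+--------
1  | payment    | 4112.32
3  | payment    | 4772.79
4  | deposit    | 2938.77
5  | interest   | 3636.29
7  | withdrawal | 3217.4 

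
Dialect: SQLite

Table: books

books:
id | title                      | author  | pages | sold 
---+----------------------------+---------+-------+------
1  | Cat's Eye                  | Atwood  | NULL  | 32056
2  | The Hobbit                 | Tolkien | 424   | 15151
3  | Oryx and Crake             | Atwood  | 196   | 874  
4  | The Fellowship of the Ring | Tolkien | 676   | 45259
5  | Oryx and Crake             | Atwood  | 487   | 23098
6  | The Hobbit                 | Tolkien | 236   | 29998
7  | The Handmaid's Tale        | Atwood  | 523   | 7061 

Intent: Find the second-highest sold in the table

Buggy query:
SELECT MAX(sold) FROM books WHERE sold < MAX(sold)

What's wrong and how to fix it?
Bug: The inner MAX is an aggregate inside WHERE, which is not allowed

Fix: Compute the overall MAX in a subquery, then take MAX of rows below it

Corrected query:
SELECT MAX(sold) FROM books WHERE sold < (SELECT MAX(sold) FROM books)

Result:
MAX(sold)
---------
32056    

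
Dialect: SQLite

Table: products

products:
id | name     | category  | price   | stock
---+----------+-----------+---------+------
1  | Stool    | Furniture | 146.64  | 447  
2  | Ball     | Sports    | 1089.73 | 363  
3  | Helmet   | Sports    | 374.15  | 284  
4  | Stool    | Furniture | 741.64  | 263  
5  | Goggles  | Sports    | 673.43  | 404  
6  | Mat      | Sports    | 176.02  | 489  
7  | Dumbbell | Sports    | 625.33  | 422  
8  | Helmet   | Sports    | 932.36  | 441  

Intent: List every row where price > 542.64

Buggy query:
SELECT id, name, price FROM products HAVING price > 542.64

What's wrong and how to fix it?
Bug: HAVING filters the output of aggregation, but this query has no GROUP BY and no aggregate functions, so SQLite rejects it (HAVING clause on a non-aggregate query); the condition here is per row

Fix: Replace HAVING with WHERE since the condition applies to individual rows

Corrected query:
SELECT id, name, price FROM products WHERE price > 542.64

Result:
id | name     | price  
---+----------+--------
2  | Ball     | 1089.73
4  | Stool    | 741.64 
5  | Goggles  | 673.43 
7  | Dumbbell | 625.33 
8  | Helmet   | 932.36 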